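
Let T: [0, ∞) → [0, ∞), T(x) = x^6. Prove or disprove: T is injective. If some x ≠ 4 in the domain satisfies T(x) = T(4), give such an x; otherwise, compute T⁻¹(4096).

4

On [0, ∞), x ↦ x^6 is strictly increasing, so T(a) = T(b) forces a = b. Therefore T is injective.
Since x ↦ x^6 is strictly increasing on [0, ∞), it is injective there, so no x ≠ 4 in the domain has T(x) = T(4). We therefore compute T⁻¹(4096) = 4096^{1/6} = 4 (indeed 4^6 = 4096).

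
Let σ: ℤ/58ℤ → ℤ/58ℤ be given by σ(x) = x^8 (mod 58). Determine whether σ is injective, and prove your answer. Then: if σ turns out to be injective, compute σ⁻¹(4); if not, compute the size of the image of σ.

σ(3): Repeated squaring mod 58: 3^1 ≡ 3, 3^2 ≡ 3² = 9, 3^4 ≡ 9² = 81 ≡ 23, 3^8 ≡ 23² = 529 ≡ 7. So 3^8 ≡ 7 (mod 58).
σ(7): Repeated squaring mod 58: 7^1 ≡ 7, 7^2 ≡ 7² = 49, 7^4 ≡ 49² = 2401 ≡ 23, 7^8 ≡ 23² = 529 ≡ 7. So 7^8 ≡ 7 (mod 58).
So σ(3) = σ(7) = 7 while 3 ≠ 7, hence σ is not injective.
Since σ is not injective, we determine |image(σ)|. Computing x^8 mod 58 for each x (by repeated squaring, reducing mod 58 at every step), the values σ(0), σ(1), …, σ(57) are: 0, 1, 24, 7, 54, 53, 52, 7, 20, 49, 54, 45, 30, 45, 52, 23, 16, 1, 16, 25, 20, 49, 36, 23, 24, 25, 36, 53, 30, 29, 30, 53, 36, 25, 24, 23, 36, 49, 20, 25, 16, 1, 16, 23, 52, 45, 30, 45, 54, 49, 20, 7, 52, 53, 54, 7, 24, 1.
The distinct values are {0, 1, 7, 16, 20, 23, 24, 25, 29, 30, 36, 45, 49, 52, 53, 54}; there are 16 of them.

16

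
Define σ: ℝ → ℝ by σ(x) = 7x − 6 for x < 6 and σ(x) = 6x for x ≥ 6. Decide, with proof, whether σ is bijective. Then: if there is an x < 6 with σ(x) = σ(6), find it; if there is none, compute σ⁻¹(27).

33/7

Both pieces are strictly increasing (slopes 7 and 6), so each is injective on its own interval.
The left piece maps (−∞, 6) onto (−∞, 36); the right piece maps [6, ∞) onto [36, ∞).
Since 36 = 36, the images partition ℝ: σ is injective and surjective, hence bijective.
Because the two images are disjoint, no x < 6 has σ(x) = σ(6), so we compute σ⁻¹(27): 27 lies in (−∞, 36), so solve 7x − 6 = 27: x = (27 + 6)/7 = 33/7.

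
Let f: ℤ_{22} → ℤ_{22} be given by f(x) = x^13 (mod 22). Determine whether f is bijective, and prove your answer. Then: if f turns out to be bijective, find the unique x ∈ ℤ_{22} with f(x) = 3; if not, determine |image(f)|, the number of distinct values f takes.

Computing x^13 mod 22 for each x (by repeated squaring, reducing mod 22 at every step), the values f(0), f(1), …, f(21) are: 0, 1, 8, 5, 20, 15, 18, 13, 6, 3, 10, 11, 12, 19, 16, 9, 4, 7, 2, 17, 14, 21.
Every element of ℤ_{22} appears exactly once in this list, so f is a bijection, and in particular bijective.
Since f is bijective, we read off the preimage of 3 from the same table: f(9) = 3, so f⁻¹(3) = 9.

9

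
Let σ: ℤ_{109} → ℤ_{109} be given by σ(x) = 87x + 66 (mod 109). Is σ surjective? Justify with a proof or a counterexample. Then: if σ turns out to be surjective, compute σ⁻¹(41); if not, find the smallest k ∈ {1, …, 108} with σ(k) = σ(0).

Recall that σ is surjective if every y in the codomain equals σ(x) for some x in the domain.
Since gcd(87, 109) = 1, 87 is invertible modulo 109. Euclid's algorithm: 109 = 1·87 + 22, 87 = 3·22 + 21, 22 = 1·21 + 1; back-substituting gives 1 = 104·87 − 83·109, so 87⁻¹ ≡ 104 (mod 109).
Then y ↦ 104(y − 66) is a two-sided inverse to σ, so every y ∈ ℤ_{109} has a preimage.
So σ is surjective.
Since σ is surjective, we compute σ⁻¹(41): solve 87x + 66 ≡ 41 (mod 109), i.e. 87x ≡ 84 (mod 109).
Multiplying by 87⁻¹ = 104 gives x ≡ 104·84 = 8736 = 80·109 + 16 ≡ 16 (mod 109).
Check: σ(16) = 87·16 + 66 = 1458 = 13·109 + 41 ≡ 41 (mod 109).

16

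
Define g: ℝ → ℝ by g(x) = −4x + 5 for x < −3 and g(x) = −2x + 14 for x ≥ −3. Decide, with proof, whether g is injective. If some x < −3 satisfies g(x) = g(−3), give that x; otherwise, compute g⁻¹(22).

Both pieces are strictly decreasing (slopes −4 and −2), so each is injective on its own interval.
The left piece maps (−∞, −3) onto (17, ∞); the right piece maps [−3, ∞) onto (−∞, 20].
These images overlap. In particular g(−3) = 20 (right piece), and solving −4x + 5 = 20 on the left piece gives x = −15/4 < −3.
So g(−15/4) = g(−3) with −15/4 ≠ −3, and g is not injective. This x = −15/4 is the requested value below −3.

-15/4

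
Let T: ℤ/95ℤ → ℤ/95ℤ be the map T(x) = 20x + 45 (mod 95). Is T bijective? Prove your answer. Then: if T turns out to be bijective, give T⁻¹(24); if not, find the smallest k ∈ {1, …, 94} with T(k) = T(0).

We have gcd(20, 95) = 5 > 1. Taking a = 0 and b = 19: T(0) = 45 and T(19) = 20·19 + 45 = 425 ≡ 45 (mod 95).
So T(0) = T(19) while 0 ≠ 19, hence T is not injective, hence not bijective.
Since T is not bijective, we find the least positive k with T(k) = T(0): this means 20k ≡ 0 (mod 95), i.e. 95 ∣ 20k. Since gcd(20, 95) = 5, dividing through by 5 this holds exactly when 19 ∣ 4k, and as gcd(4, 19) = 1, exactly when 19 ∣ k.
The smallest positive such k is 19.

19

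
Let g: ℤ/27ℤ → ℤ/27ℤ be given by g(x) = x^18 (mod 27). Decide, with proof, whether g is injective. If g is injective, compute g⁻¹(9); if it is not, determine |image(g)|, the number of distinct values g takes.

2

g(1) = 1^18 = 1.
g(2): Repeated squaring mod 27: 2^1 ≡ 2, 2^2 ≡ 2² = 4, 2^4 ≡ 4² = 16, 2^8 ≡ 16² = 256 ≡ 13, 2^16 ≡ 13² = 169 ≡ 7. Since 18 = 16 + 2, 2^18 ≡ 7·4: 7·4 = 28 ≡ 1. So 2^18 ≡ 1 (mod 27).
So g(1) = g(2) = 1 while 1 ≠ 2, so g is not injective.
Since g is not injective, we determine |image(g)|. Computing x^18 mod 27 for each x (by repeated squaring, reducing mod 27 at every step), the values g(0), g(1), …, g(26) are: 0, 1, 1, 0, 1, 1, 0, 1, 1, 0, 1, 1, 0, 1, 1, 0, 1, 1, 0, 1, 1, 0, 1, 1, 0, 1, 1.
The distinct values are {0, 1}; there are 2 of them.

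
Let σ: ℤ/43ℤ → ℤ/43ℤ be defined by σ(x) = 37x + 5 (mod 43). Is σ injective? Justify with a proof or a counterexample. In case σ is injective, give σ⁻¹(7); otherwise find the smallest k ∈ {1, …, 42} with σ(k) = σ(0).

14

If σ(x_1) = σ(x_2), then 37x_1 ≡ 37x_2 (mod 43). Because gcd(37, 43) = 1, we may cancel 37 to get x_1 ≡ x_2 (mod 43).
Therefore σ is injective.
We now compute 37⁻¹ mod 43 explicitly. Euclid's algorithm: 43 = 1·37 + 6, 37 = 6·6 + 1; back-substituting gives 1 = 7·37 − 6·43, so 37⁻¹ ≡ 7 (mod 43).
Since σ is injective, we compute σ⁻¹(7): solve 37x + 5 ≡ 7 (mod 43), i.e. 37x ≡ 2 (mod 43).
Multiplying by 37⁻¹ = 7 gives x ≡ 7·2 = 14 ≡ 14 (mod 43).
Check: σ(14) = 37·14 + 5 = 523 = 12·43 + 7 ≡ 7 (mod 43).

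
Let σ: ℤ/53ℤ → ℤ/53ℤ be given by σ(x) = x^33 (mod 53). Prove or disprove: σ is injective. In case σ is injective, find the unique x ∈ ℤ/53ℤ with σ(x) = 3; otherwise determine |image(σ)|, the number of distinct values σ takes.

Since 53 is prime, the nonzero elements of ℤ/53ℤ form a cyclic group of order 52.
As gcd(33, 52) = 1, raising to the 33rd power is a bijection on this group: if a^33 ≡ b^33 then (ab^{−1})^33 = 1, and the only element of order dividing gcd(33, 52) = 1 is 1, so a = b.
With σ(0) = 0 this makes σ injective on all of ℤ/53ℤ, hence bijective (finite equal-size domain and codomain). In particular σ is injective.
Since σ is injective, we find the preimage of 3. The inverse of x ↦ x^33 on (ℤ/53ℤ)^× is x ↦ x^41, because 33·41 = 1353 = 26·52 + 1 ≡ 1 (mod 52) and x^{52} = 1 for x ≠ 0 (Fermat). So σ⁻¹(3) = 3^41 mod 53.
Repeated squaring mod 53: 3^1 ≡ 3, 3^2 ≡ 3² = 9, 3^4 ≡ 9² = 81 ≡ 28, 3^8 ≡ 28² = 784 ≡ 42, 3^16 ≡ 42² = 1764 ≡ 15, 3^32 ≡ 15² = 225 ≡ 13. Since 41 = 32 + 8 + 1, 3^41 ≡ 13·42·3: 13·42 = 546 ≡ 16, then 16·3 = 48. So 3^41 ≡ 48 (mod 53).
Hence σ⁻¹(3) = 48.

48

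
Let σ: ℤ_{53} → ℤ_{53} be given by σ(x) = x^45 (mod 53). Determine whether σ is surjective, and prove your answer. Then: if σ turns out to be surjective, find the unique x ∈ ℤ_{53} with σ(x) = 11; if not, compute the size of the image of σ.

7

Since 53 is prime, the nonzero elements of ℤ_{53} form a cyclic group of order 52.
As gcd(45, 52) = 1, raising to the 45th power is a bijection on this group: if x_1^45 ≡ x_2^45 then (x_1x_2^{−1})^45 = 1, and the only element of order dividing gcd(45, 52) = 1 is 1, so x_1 = x_2.
With σ(0) = 0 this makes σ injective on all of ℤ_{53}, hence bijective (finite equal-size domain and codomain). In particular σ is surjective.
Since σ is surjective, we find the preimage of 11. The inverse of x ↦ x^45 on (ℤ_{53})^× is x ↦ x^37, because 45·37 = 1665 = 32·52 + 1 ≡ 1 (mod 52) and x^{52} = 1 for x ≠ 0 (Fermat). So σ⁻¹(11) = 11^37 mod 53.
Repeated squaring mod 53: 11^1 ≡ 11, 11^2 ≡ 11² = 121 ≡ 15, 11^4 ≡ 15² = 225 ≡ 13, 11^8 ≡ 13² = 169 ≡ 10, 11^16 ≡ 10² = 100 ≡ 47, 11^32 ≡ 47² = 2209 ≡ 36. Since 37 = 32 + 4 + 1, 11^37 ≡ 36·13·11: 36·13 = 468 ≡ 44, then 44·11 = 484 ≡ 7. So 11^37 ≡ 7 (mod 53).
Hence σ⁻¹(11) = 7.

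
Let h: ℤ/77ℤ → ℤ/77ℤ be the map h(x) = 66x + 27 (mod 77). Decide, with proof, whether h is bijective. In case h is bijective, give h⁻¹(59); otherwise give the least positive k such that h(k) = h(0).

7

We have gcd(66, 77) = 11 > 1. Taking u = 0 and v = 7: h(0) = 27 and h(7) = 66·7 + 27 = 489 ≡ 27 (mod 77).
So h(0) = h(7) while 0 ≠ 7, hence h is not injective, hence not bijective.
Since h is not bijective, we find the least positive k with h(k) = h(0): this means 66k ≡ 0 (mod 77), i.e. 77 ∣ 66k. Since gcd(66, 77) = 11, dividing through by 11 this holds exactly when 7 ∣ 6k, and as gcd(6, 7) = 1, exactly when 7 ∣ k.
The smallest positive such k is 7.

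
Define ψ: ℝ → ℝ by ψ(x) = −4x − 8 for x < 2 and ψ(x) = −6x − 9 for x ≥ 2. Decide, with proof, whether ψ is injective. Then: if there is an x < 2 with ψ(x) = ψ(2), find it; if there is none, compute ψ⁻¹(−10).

Both pieces are strictly decreasing (slopes −4 and −6), so each is injective on its own interval.
The left piece maps (−∞, 2) onto (−16, ∞); the right piece maps [2, ∞) onto (−∞, −21].
These images are disjoint, so no value is attained by both pieces. Thus ψ is injective.
Because the two images are disjoint, no x < 2 has ψ(x) = ψ(2), so we compute ψ⁻¹(−10): −10 lies in (−16, ∞), so solve −4x − 8 = −10: x = (−10 + 8)/(−4) = 1/2.

1/2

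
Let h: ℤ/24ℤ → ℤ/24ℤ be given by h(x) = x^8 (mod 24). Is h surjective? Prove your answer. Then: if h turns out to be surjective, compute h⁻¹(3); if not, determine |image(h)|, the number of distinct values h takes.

h(2): Repeated squaring mod 24: 2^1 ≡ 2, 2^2 ≡ 2² = 4, 2^4 ≡ 4² = 16, 2^8 ≡ 16² = 256 ≡ 16. So 2^8 ≡ 16 (mod 24).
h(4): Repeated squaring mod 24: 4^1 ≡ 4, 4^2 ≡ 4² = 16, 4^4 ≡ 16² = 256 ≡ 16, 4^8 ≡ 16² = 256 ≡ 16. So 4^8 ≡ 16 (mod 24).
So h(2) = h(4) = 16 while 2 ≠ 4, therefore h is not injective.
A non-injective map from the 24-element set ℤ/24ℤ to itself takes at most 23 distinct values, so it cannot be surjective. Hence h is not surjective.
Since h is not surjective, we determine |image(h)|. Computing x^8 mod 24 for each x (by repeated squaring, reducing mod 24 at every step), the values h(0), h(1), …, h(23) are: 0, 1, 16, 9, 16, 1, 0, 1, 16, 9, 16, 1, 0, 1, 16, 9, 16, 1, 0, 1, 16, 9, 16, 1.
The distinct values are {0, 1, 9, 16}; there are 4 of them.

4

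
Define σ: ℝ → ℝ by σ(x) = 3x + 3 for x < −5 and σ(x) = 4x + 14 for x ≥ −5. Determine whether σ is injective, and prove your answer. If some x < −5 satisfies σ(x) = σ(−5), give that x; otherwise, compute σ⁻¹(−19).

Both pieces are strictly increasing (slopes 3 and 4), so each is injective on its own interval.
The left piece maps (−∞, −5) onto (−∞, −12); the right piece maps [−5, ∞) onto [−6, ∞).
These images are disjoint, so no value is attained by both pieces. Hence σ is injective.
Because the two images are disjoint, no x < −5 has σ(x) = σ(−5), so we compute σ⁻¹(−19): −19 lies in (−∞, −12), so solve 3x + 3 = −19: x = (−19 − 3)/3 = −22/3.

-22/3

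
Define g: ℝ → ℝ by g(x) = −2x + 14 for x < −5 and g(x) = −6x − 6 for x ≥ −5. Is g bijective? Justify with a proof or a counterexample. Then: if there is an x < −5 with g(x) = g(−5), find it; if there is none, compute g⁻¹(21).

-9/2

Both pieces are strictly decreasing (slopes −2 and −6), so each is injective on its own interval.
The left piece maps (−∞, −5) onto (24, ∞); the right piece maps [−5, ∞) onto (−∞, 24].
Since 24 = 24, the images partition ℝ: g is injective and surjective, hence bijective.
Because the two images are disjoint, no x < −5 has g(x) = g(−5), so we compute g⁻¹(21): 21 lies in (−∞, 24], so solve −6x − 6 = 21: x = (21 + 6)/(−6) = −9/2.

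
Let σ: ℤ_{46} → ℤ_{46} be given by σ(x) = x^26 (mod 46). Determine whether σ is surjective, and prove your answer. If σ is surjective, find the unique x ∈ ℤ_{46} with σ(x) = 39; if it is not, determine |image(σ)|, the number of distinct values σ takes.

24

σ(22): Repeated squaring mod 46: 22^1 ≡ 22, 22^2 ≡ 22² = 484 ≡ 24, 22^4 ≡ 24² = 576 ≡ 24, 22^8 ≡ 24² = 576 ≡ 24, 22^16 ≡ 24² = 576 ≡ 24. Since 26 = 16 + 8 + 2, 22^26 ≡ 24·24·24: 24·24 = 576 ≡ 24, then 24·24 = 576 ≡ 24. So 22^26 ≡ 24 (mod 46).
σ(24): Repeated squaring mod 46: 24^1 ≡ 24, 24^2 ≡ 24² = 576 ≡ 24, 24^4 ≡ 24² = 576 ≡ 24, 24^8 ≡ 24² = 576 ≡ 24, 24^16 ≡ 24² = 576 ≡ 24. Since 26 = 16 + 8 + 2, 24^26 ≡ 24·24·24: 24·24 = 576 ≡ 24, then 24·24 = 576 ≡ 24. So 24^26 ≡ 24 (mod 46).
So σ(22) = σ(24) = 24 while 22 ≠ 24, therefore σ is not injective.
A non-injective map from the 46-element set ℤ_{46} to itself takes at most 45 distinct values, so it cannot be surjective. Hence σ is not surjective.
Since σ is not surjective, we determine |image(σ)|. Computing x^26 mod 46 for each x (by repeated squaring, reducing mod 46 at every step), the values σ(0), σ(1), …, σ(45) are: 0, 1, 16, 35, 26, 27, 8, 9, 2, 29, 18, 13, 36, 41, 6, 25, 32, 31, 4, 3, 12, 39, 24, 23, 24, 39, 12, 3, 4, 31, 32, 25, 6, 41, 36, 13, 18, 29, 2, 9, 8, 27, 26, 35, 16, 1.
The distinct values are {0, 1, 2, 3, 4, 6, 8, 9, 12, 13, 16, 18, 23, 24, 25, 26, 27, 29, 31, 32, 35, 36, 39, 41}; there are 24 of them.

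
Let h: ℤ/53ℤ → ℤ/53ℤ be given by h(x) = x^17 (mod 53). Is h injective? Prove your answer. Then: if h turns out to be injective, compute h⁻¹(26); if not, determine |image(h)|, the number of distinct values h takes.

45

Since 53 is prime, the nonzero elements of ℤ/53ℤ form a cyclic group of order 52.
As gcd(17, 52) = 1, raising to the 17th power is a bijection on this group: if a^17 ≡ b^17 then (ab^{−1})^17 = 1, and the only element of order dividing gcd(17, 52) = 1 is 1, so a = b.
With h(0) = 0 this makes h injective on all of ℤ/53ℤ, hence bijective (finite equal-size domain and codomain). In particular h is injective.
Since h is injective, we find the preimage of 26. The inverse of x ↦ x^17 on (ℤ/53ℤ)^× is x ↦ x^49, because 17·49 = 833 = 16·52 + 1 ≡ 1 (mod 52) and x^{52} = 1 for x ≠ 0 (Fermat). So h⁻¹(26) = 26^49 mod 53.
Repeated squaring mod 53: 26^1 ≡ 26, 26^2 ≡ 26² = 676 ≡ 40, 26^4 ≡ 40² = 1600 ≡ 10, 26^8 ≡ 10² = 100 ≡ 47, 26^16 ≡ 47² = 2209 ≡ 36, 26^32 ≡ 36² = 1296 ≡ 24. Since 49 = 32 + 16 + 1, 26^49 ≡ 24·36·26: 24·36 = 864 ≡ 16, then 16·26 = 416 ≡ 45. So 26^49 ≡ 45 (mod 53).
Hence h⁻¹(26) = 45.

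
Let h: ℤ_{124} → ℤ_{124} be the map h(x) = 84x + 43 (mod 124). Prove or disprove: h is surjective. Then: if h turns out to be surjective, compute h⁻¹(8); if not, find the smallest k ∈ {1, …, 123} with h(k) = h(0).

31

Since gcd(84, 124) = 4, we have 84x ≡ 0 (mod 4) for all x, so h(x) ≡ 3 (mod 4).
But 0 ≢ 3 (mod 4), so 0 ∈ ℤ_{124} has no preimage. Therefore h is not surjective.
Since h is not surjective, we find the least positive k with h(k) = h(0): this means 84k ≡ 0 (mod 124), i.e. 124 ∣ 84k. Since gcd(84, 124) = 4, dividing through by 4 this holds exactly when 31 ∣ 21k, and as gcd(21, 31) = 1, exactly when 31 ∣ k.
The smallest positive such k is 31.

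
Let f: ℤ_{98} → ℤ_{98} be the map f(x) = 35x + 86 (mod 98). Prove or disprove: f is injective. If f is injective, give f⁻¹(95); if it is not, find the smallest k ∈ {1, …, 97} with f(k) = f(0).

14

We have gcd(35, 98) = 7 > 1. Taking s = 0 and t = 14: f(0) = 86 and f(14) = 35·14 + 86 = 576 ≡ 86 (mod 98).
So f(0) = f(14) while 0 ≠ 14, hence f is not injective.
Since f is not injective, we find the least positive k with f(k) = f(0): this means 35k ≡ 0 (mod 98), i.e. 98 ∣ 35k. Since gcd(35, 98) = 7, dividing through by 7 this holds exactly when 14 ∣ 5k, and as gcd(5, 14) = 1, exactly when 14 ∣ k.
The smallest positive such k is 14.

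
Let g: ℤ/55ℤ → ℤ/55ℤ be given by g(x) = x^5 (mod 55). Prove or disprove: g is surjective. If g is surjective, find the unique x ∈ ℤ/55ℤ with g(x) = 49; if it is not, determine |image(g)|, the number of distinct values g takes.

15

g(2): Repeated squaring mod 55: 2^1 ≡ 2, 2^2 ≡ 2² = 4, 2^4 ≡ 4² = 16. Since 5 = 4 + 1, 2^5 ≡ 16·2: 16·2 = 32. So 2^5 ≡ 32 (mod 55).
g(7): Repeated squaring mod 55: 7^1 ≡ 7, 7^2 ≡ 7² = 49, 7^4 ≡ 49² = 2401 ≡ 36. Since 5 = 4 + 1, 7^5 ≡ 36·7: 36·7 = 252 ≡ 32. So 7^5 ≡ 32 (mod 55).
So g(2) = g(7) = 32 while 2 ≠ 7, thus g is not injective.
A non-injective map from the 55-element set ℤ/55ℤ to itself takes at most 54 distinct values, so it cannot be surjective. So g is not surjective.
Since g is not surjective, we determine |image(g)|. Computing x^5 mod 55 for each x (by repeated squaring, reducing mod 55 at every step), the values g(0), g(1), …, g(54) are: 0, 1, 32, 23, 34, 45, 21, 32, 43, 34, 10, 11, 12, 43, 34, 45, 1, 32, 43, 54, 45, 21, 22, 23, 54, 45, 1, 12, 43, 54, 10, 1, 32, 33, 34, 10, 1, 12, 23, 54, 10, 21, 12, 43, 44, 45, 21, 12, 23, 34, 10, 21, 32, 23, 54.
The distinct values are {0, 1, 10, 11, 12, 21, 22, 23, 32, 33, 34, 43, 44, 45, 54}; there are 15 of them.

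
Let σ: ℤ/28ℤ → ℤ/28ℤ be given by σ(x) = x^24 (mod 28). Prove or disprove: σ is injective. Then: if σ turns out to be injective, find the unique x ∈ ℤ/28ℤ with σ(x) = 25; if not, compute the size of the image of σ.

4

σ(1) = 1^24 = 1.
σ(3): Repeated squaring mod 28: 3^1 ≡ 3, 3^2 ≡ 3² = 9, 3^4 ≡ 9² = 81 ≡ 25, 3^8 ≡ 25² = 625 ≡ 9, 3^16 ≡ 9² = 81 ≡ 25. Since 24 = 16 + 8, 3^24 ≡ 25·9: 25·9 = 225 ≡ 1. So 3^24 ≡ 1 (mod 28).
So σ(1) = σ(3) = 1 while 1 ≠ 3, therefore σ is not injective.
Since σ is not injective, we determine |image(σ)|. Computing x^24 mod 28 for each x (by repeated squaring, reducing mod 28 at every step), the values σ(0), σ(1), …, σ(27) are: 0, 1, 8, 1, 8, 1, 8, 21, 8, 1, 8, 1, 8, 1, 0, 1, 8, 1, 8, 1, 8, 21, 8, 1, 8, 1, 8, 1.
The distinct values are {0, 1, 8, 21}; there are 4 of them.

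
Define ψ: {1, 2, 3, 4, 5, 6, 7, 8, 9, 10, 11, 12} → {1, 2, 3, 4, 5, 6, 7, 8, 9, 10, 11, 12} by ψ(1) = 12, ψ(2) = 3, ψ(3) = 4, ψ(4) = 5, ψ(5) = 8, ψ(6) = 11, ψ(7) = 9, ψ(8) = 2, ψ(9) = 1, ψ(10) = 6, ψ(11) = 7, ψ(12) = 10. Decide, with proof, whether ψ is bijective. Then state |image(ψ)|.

The values 12, 3, 4, 5, 8, 11, 9, 2, 1, 6, 7, 10 are a permutation of {1, 2, 3, 4, 5, 6, 7, 8, 9, 10, 11, 12}: each element appears exactly once.
So ψ is injective and surjective, hence bijective.
The image of ψ is {1, 2, 3, 4, 5, 6, 7, 8, 9, 10, 11, 12}, which has 12 elements.

12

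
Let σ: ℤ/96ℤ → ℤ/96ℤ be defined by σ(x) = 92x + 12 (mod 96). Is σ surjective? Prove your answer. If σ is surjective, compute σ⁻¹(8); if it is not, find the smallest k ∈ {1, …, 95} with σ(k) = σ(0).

Recall that surjectivity means every element of the codomain has a preimage under σ.
Since gcd(92, 96) = 4, we have 92x ≡ 0 (mod 4) for all x, so σ(x) ≡ 0 (mod 4).
But 1 ≢ 0 (mod 4), so 1 ∈ ℤ/96ℤ has no preimage. Therefore σ is not surjective.
Since σ is not surjective, we find the least positive k with σ(k) = σ(0): this means 92k ≡ 0 (mod 96), i.e. 96 ∣ 92k. Since gcd(92, 96) = 4, dividing through by 4 this holds exactly when 24 ∣ 23k, and as gcd(23, 24) = 1, exactly when 24 ∣ k.
The smallest positive such k is 24.

24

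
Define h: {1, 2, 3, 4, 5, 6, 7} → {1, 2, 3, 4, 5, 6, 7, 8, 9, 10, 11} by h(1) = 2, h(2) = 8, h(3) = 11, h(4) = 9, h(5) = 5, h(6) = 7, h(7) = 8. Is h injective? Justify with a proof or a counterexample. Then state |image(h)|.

h(2) = 8 = h(7) with 2 ≠ 7, so h is not injective.
The image of h is {2, 5, 7, 8, 9, 11}, which has 6 elements.

6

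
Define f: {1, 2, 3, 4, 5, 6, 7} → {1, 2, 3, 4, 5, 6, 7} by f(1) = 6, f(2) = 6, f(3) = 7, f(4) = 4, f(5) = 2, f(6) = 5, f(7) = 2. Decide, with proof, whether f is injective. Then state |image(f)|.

5

f(1) = 6 = f(2) with 1 ≠ 2, so f is not injective.
The image of f is {2, 4, 5, 6, 7}, which has 5 elements.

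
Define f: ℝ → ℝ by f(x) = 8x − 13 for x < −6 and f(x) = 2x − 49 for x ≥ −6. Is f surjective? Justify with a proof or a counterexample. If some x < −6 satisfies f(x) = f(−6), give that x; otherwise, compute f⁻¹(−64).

Both pieces are strictly increasing (slopes 8 and 2), so each is injective on its own interval.
The left piece maps (−∞, −6) onto (−∞, −61); the right piece maps [−6, ∞) onto [−61, ∞).
These images together cover ℝ, so f is surjective.
Because the two images are disjoint, no x < −6 has f(x) = f(−6), so we compute f⁻¹(−64): −64 lies in (−∞, −61), so solve 8x − 13 = −64: x = (−64 + 13)/8 = −51/8.

-51/8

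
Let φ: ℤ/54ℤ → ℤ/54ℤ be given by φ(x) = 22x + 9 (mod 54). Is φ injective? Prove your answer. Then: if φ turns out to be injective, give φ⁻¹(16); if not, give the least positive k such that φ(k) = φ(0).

We have gcd(22, 54) = 2 > 1. Taking s = 0 and t = 27: φ(0) = 9 and φ(27) = 22·27 + 9 = 603 ≡ 9 (mod 54).
So φ(0) = φ(27) while 0 ≠ 27, thus φ is not injective.
Since φ is not injective, we find the least positive k with φ(k) = φ(0): this means 22k ≡ 0 (mod 54), i.e. 54 ∣ 22k. Since gcd(22, 54) = 2, dividing through by 2 this holds exactly when 27 ∣ 11k, and as gcd(11, 27) = 1, exactly when 27 ∣ k.
The smallest positive such k is 27.

27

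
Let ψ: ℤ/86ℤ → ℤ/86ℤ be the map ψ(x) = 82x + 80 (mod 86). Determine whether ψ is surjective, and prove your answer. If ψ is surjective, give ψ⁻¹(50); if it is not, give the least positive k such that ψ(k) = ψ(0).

43

Since gcd(82, 86) = 2, we have 82x ≡ 0 (mod 2) for all x, so ψ(x) ≡ 0 (mod 2).
But 1 ≢ 0 (mod 2), so 1 ∈ ℤ/86ℤ has no preimage. Hence ψ is not surjective.
Since ψ is not surjective, we find the least positive k with ψ(k) = ψ(0): this means 82k ≡ 0 (mod 86), i.e. 86 ∣ 82k. Since gcd(82, 86) = 2, dividing through by 2 this holds exactly when 43 ∣ 41k, and as gcd(41, 43) = 1, exactly when 43 ∣ k.
The smallest positive such k is 43.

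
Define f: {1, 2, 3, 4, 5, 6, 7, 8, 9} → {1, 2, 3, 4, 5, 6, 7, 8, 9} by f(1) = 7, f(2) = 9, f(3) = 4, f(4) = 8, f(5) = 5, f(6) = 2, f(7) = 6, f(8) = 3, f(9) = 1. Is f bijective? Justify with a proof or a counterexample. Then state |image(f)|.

The values 7, 9, 4, 8, 5, 2, 6, 3, 1 are a permutation of {1, 2, 3, 4, 5, 6, 7, 8, 9}: each element appears exactly once.
So f is injective and surjective, hence bijective.
The image of f is {1, 2, 3, 4, 5, 6, 7, 8, 9}, which has 9 elements.

9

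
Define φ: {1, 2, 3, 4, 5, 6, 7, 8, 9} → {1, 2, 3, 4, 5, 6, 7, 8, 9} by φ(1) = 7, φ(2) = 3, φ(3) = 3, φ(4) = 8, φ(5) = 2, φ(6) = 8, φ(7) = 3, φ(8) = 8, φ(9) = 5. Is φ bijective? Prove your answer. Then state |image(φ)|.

φ(2) = 3 = φ(3) with 2 ≠ 3, so φ is not injective, hence not bijective.
The image of φ is {2, 3, 5, 7, 8}, which has 5 elements.

5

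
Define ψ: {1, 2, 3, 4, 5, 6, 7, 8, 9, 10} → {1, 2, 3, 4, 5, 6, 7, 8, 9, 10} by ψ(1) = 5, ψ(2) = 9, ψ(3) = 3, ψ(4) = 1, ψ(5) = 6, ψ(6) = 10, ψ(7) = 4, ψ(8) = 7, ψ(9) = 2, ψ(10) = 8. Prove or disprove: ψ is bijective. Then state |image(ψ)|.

The values 5, 9, 3, 1, 6, 10, 4, 7, 2, 8 are a permutation of {1, 2, 3, 4, 5, 6, 7, 8, 9, 10}: each element appears exactly once.
So ψ is injective and surjective, hence bijective.
The image of ψ is {1, 2, 3, 4, 5, 6, 7, 8, 9, 10}, which has 10 elements.

10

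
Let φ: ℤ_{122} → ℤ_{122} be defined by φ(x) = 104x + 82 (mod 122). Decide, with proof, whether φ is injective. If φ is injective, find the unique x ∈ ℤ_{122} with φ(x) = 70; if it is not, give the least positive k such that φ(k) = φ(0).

We have gcd(104, 122) = 2 > 1. Taking u = 0 and v = 61: φ(0) = 82 and φ(61) = 104·61 + 82 = 6426 ≡ 82 (mod 122).
So φ(0) = φ(61) while 0 ≠ 61, hence φ is not injective.
Since φ is not injective, we find the least positive k with φ(k) = φ(0): this means 104k ≡ 0 (mod 122), i.e. 122 ∣ 104k. Since gcd(104, 122) = 2, dividing through by 2 this holds exactly when 61 ∣ 52k, and as gcd(52, 61) = 1, exactly when 61 ∣ k.
The smallest positive such k is 61.

61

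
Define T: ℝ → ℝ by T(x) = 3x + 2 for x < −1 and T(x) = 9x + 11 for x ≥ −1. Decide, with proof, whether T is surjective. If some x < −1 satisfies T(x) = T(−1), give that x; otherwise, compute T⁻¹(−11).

Both pieces are strictly increasing (slopes 3 and 9), so each is injective on its own interval.
The left piece maps (−∞, −1) onto (−∞, −1); the right piece maps [−1, ∞) onto [2, ∞).
The union (−∞, −1) ∪ [2, ∞) omits the interval between −1 and 2; in particular −1 has no preimage. So T is not surjective.
Because the two images are disjoint, no x < −1 has T(x) = T(−1), so we compute T⁻¹(−11): −11 lies in (−∞, −1), so solve 3x + 2 = −11: x = (−11 − 2)/3 = −13/3.

-13/3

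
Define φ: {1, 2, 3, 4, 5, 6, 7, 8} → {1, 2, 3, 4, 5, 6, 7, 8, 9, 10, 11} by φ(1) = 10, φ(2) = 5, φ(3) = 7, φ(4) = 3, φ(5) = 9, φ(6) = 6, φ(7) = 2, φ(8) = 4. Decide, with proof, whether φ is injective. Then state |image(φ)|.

The values φ(1), …, φ(8) are 10, 5, 7, 3, 9, 6, 2, 4 — all distinct.
So φ(s) = φ(t) only when s = t, and φ is injective.
The image of φ is {2, 3, 4, 5, 6, 7, 9, 10}, which has 8 elements.

8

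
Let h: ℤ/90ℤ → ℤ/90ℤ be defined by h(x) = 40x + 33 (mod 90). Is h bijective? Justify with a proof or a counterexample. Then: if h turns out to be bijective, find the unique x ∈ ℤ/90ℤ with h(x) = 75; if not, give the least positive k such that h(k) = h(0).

9

We have gcd(40, 90) = 10 > 1. Taking a = 0 and b = 9: h(0) = 33 and h(9) = 40·9 + 33 = 393 ≡ 33 (mod 90).
So h(0) = h(9) while 0 ≠ 9, thus h is not injective, hence not bijective.
Since h is not bijective, we find the least positive k with h(k) = h(0): this means 40k ≡ 0 (mod 90), i.e. 90 ∣ 40k. Since gcd(40, 90) = 10, dividing through by 10 this holds exactly when 9 ∣ 4k, and as gcd(4, 9) = 1, exactly when 9 ∣ k.
The smallest positive such k is 9.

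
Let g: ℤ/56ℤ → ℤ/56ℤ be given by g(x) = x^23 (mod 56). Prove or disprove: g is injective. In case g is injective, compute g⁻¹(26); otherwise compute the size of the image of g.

g(0) = 0^23 = 0.
g(14): Repeated squaring mod 56: 14^1 ≡ 14, 14^2 ≡ 14² = 196 ≡ 28, 14^4 ≡ 28² = 784 ≡ 0, 14^8 ≡ 0² = 0, 14^16 ≡ 0² = 0. Since 23 = 16 + 4 + 2 + 1, 14^23 ≡ 0·0·28·14: 0·0 = 0, then 0·28 = 0, then 0·14 = 0. So 14^23 ≡ 0 (mod 56).
So g(0) = g(14) = 0 while 0 ≠ 14, hence g is not injective.
Since g is not injective, we determine |image(g)|. Computing x^23 mod 56 for each x (by repeated squaring, reducing mod 56 at every step), the values g(0), g(1), …, g(55) are: 0, 1, 32, 19, 16, 45, 48, 7, 8, 25, 40, 51, 24, 13, 0, 15, 32, 33, 16, 3, 48, 21, 8, 39, 40, 9, 24, 27, 0, 29, 32, 47, 16, 17, 48, 35, 8, 53, 40, 23, 24, 41, 0, 43, 32, 5, 16, 31, 48, 49, 8, 11, 40, 37, 24, 55.
The distinct values are {0, 1, 3, 5, 7, 8, 9, 11, 13, 15, 16, 17, 19, 21, 23, 24, 25, 27, 29, 31, 32, 33, 35, 37, 39, 40, 41, 43, 45, 47, 48, 49, 51, 53, 55}; there are 35 of them.

35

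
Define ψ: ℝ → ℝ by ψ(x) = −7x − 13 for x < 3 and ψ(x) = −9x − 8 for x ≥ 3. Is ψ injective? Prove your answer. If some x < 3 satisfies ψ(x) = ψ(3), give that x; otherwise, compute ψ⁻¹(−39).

Both pieces are strictly decreasing (slopes −7 and −9), so each is injective on its own interval.
The left piece maps (−∞, 3) onto (−34, ∞); the right piece maps [3, ∞) onto (−∞, −35].
These images are disjoint, so no value is attained by both pieces. Hence ψ is injective.
Because the two images are disjoint, no x < 3 has ψ(x) = ψ(3), so we compute ψ⁻¹(−39): −39 lies in (−∞, −35], so solve −9x − 8 = −39: x = (−39 + 8)/(−9) = 31/9.

31/9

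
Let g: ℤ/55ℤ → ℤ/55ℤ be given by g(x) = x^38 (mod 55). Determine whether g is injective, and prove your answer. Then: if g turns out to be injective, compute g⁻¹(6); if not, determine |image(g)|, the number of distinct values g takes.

g(3): Repeated squaring mod 55: 3^1 ≡ 3, 3^2 ≡ 3² = 9, 3^4 ≡ 9² = 81 ≡ 26, 3^8 ≡ 26² = 676 ≡ 16, 3^16 ≡ 16² = 256 ≡ 36, 3^32 ≡ 36² = 1296 ≡ 31. Since 38 = 32 + 4 + 2, 3^38 ≡ 31·26·9: 31·26 = 806 ≡ 36, then 36·9 = 324 ≡ 49. So 3^38 ≡ 49 (mod 55).
g(8): Repeated squaring mod 55: 8^1 ≡ 8, 8^2 ≡ 8² = 64 ≡ 9, 8^4 ≡ 9² = 81 ≡ 26, 8^8 ≡ 26² = 676 ≡ 16, 8^16 ≡ 16² = 256 ≡ 36, 8^32 ≡ 36² = 1296 ≡ 31. Since 38 = 32 + 4 + 2, 8^38 ≡ 31·26·9: 31·26 = 806 ≡ 36, then 36·9 = 324 ≡ 49. So 8^38 ≡ 49 (mod 55).
So g(3) = g(8) = 49 while 3 ≠ 8, so g is not injective.
Since g is not injective, we determine |image(g)|. Computing x^38 mod 55 for each x (by repeated squaring, reducing mod 55 at every step), the values g(0), g(1), …, g(54) are: 0, 1, 14, 49, 31, 15, 26, 9, 49, 36, 45, 11, 34, 14, 16, 20, 26, 4, 9, 16, 25, 1, 44, 34, 36, 5, 31, 4, 4, 31, 5, 36, 34, 44, 1, 25, 16, 9, 4, 26, 20, 16, 14, 34, 11, 45, 36, 49, 9, 26, 15, 31, 49, 14, 1.
The distinct values are {0, 1, 4, 5, 9, 11, 14, 15, 16, 20, 25, 26, 31, 34, 36, 44, 45, 49}; there are 18 of them.

18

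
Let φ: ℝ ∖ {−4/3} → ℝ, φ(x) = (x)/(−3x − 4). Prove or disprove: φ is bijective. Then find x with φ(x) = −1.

If φ(x) = −1/3, cross-multiplying gives −3(x) = 1(−3x − 4), which simplifies to 0 = −4 — false.  So −1/3 has no preimage and φ is not surjective.
So φ is not bijective.
Solving φ(x) = −1: cross-multiplying gives x = −1(−3x − 4), which rearranges to −2x = 4, so x = −2.

-2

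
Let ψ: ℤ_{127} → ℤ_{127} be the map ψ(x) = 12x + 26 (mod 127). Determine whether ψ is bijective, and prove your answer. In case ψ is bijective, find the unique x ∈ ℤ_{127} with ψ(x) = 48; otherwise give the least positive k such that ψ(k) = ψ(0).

If ψ(a) = ψ(b), then 12a ≡ 12b (mod 127). Because gcd(12, 127) = 1, we may cancel 12 to get a ≡ b (mod 127).
We now compute 12⁻¹ mod 127 explicitly. Euclid's algorithm: 127 = 10·12 + 7, 12 = 1·7 + 5, 7 = 1·5 + 2, 5 = 2·2 + 1; back-substituting gives 1 = 53·12 − 5·127, so 12⁻¹ ≡ 53 (mod 127).
For any y ∈ ℤ_{127}, x = 53(y − 26) mod 127 satisfies ψ(x) = 12·53(y − 26) + 26 ≡ y (since 12·53 ≡ 1 mod 127). So every y has a preimage.
Thus ψ is bijective.
Since ψ is bijective, we find ψ⁻¹(48): we need 12x ≡ 48 − 26 ≡ 22 (mod 127). Using 12⁻¹ = 53: x ≡ 53·22 = 1166 = 9·127 + 23, so x = 23.
Check: ψ(23) = 12·23 + 26 = 302 = 2·127 + 48 ≡ 48 (mod 127).

23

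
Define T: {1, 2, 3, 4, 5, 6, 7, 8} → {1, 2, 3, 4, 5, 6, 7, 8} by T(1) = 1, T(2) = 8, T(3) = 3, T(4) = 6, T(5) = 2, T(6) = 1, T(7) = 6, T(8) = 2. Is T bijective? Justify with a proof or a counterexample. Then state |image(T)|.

5

T(1) = 1 = T(6) with 1 ≠ 6, so T is not injective, hence not bijective.
The image of T is {1, 2, 3, 6, 8}, which has 5 elements.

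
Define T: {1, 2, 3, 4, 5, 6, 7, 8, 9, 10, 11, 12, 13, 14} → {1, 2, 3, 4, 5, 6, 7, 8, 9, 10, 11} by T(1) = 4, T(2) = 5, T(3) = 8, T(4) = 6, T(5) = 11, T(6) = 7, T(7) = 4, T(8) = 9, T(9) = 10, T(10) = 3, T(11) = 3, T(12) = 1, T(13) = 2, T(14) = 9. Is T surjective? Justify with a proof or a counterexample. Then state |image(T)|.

Every element of the codomain has a preimage: 1 = T(12), 2 = T(13), 3 = T(10), 4 = T(1), 5 = T(2), 6 = T(4), 7 = T(6), 8 = T(3), 9 = T(8), 10 = T(9), 11 = T(5).
Hence T is surjective.
The image of T is {1, 2, 3, 4, 5, 6, 7, 8, 9, 10, 11}, which has 11 elements.

11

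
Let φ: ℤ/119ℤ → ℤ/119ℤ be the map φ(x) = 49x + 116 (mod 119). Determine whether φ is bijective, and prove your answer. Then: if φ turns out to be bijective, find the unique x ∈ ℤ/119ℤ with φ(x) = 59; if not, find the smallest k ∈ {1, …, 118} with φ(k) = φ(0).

17

Recall that injectivity means: for all u, v in the domain, φ(u) = φ(v) implies u = v.
We have gcd(49, 119) = 7 > 1. Taking u = 0 and v = 17: φ(0) = 116 and φ(17) = 49·17 + 116 = 949 ≡ 116 (mod 119).
So φ(0) = φ(17) while 0 ≠ 17, hence φ is not injective, hence not bijective.
Since φ is not bijective, we find the least positive k with φ(k) = φ(0): this means 49k ≡ 0 (mod 119), i.e. 119 ∣ 49k. Since gcd(49, 119) = 7, dividing through by 7 this holds exactly when 17 ∣ 7k, and as gcd(7, 17) = 1, exactly when 17 ∣ k.
The smallest positive such k is 17.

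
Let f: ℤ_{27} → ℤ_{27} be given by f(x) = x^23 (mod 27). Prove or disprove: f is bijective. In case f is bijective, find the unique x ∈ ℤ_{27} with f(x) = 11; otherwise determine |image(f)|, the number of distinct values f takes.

f(0) = 0^23 = 0.
f(3): Repeated squaring mod 27: 3^1 ≡ 3, 3^2 ≡ 3² = 9, 3^4 ≡ 9² = 81 ≡ 0, 3^8 ≡ 0² = 0, 3^16 ≡ 0² = 0. Since 23 = 16 + 4 + 2 + 1, 3^23 ≡ 0·0·9·3: 0·0 = 0, then 0·9 = 0, then 0·3 = 0. So 3^23 ≡ 0 (mod 27).
So f(0) = f(3) = 0 while 0 ≠ 3, thus f is not injective, hence not bijective.
Since f is not bijective, we determine |image(f)|. Computing x^23 mod 27 for each x (by repeated squaring, reducing mod 27 at every step), the values f(0), f(1), …, f(26) are: 0, 1, 5, 0, 25, 20, 0, 13, 17, 0, 19, 23, 0, 16, 11, 0, 4, 8, 0, 10, 14, 0, 7, 2, 0, 22, 26.
The distinct values are {0, 1, 2, 4, 5, 7, 8, 10, 11, 13, 14, 16, 17, 19, 20, 22, 23, 25, 26}; there are 19 of them.

19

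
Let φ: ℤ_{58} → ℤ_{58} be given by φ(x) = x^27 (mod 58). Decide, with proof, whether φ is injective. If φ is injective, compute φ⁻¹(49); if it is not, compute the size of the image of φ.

Computing x^27 mod 58 for each x (by repeated squaring, reducing mod 58 at every step), the values φ(0), φ(1), …, φ(57) are: 0, 1, 44, 39, 22, 35, 34, 25, 40, 13, 32, 37, 46, 9, 56, 31, 20, 41, 50, 55, 16, 47, 4, 53, 52, 7, 48, 43, 28, 29, 30, 15, 10, 51, 6, 5, 54, 11, 42, 3, 8, 17, 38, 27, 2, 49, 12, 21, 26, 45, 18, 33, 24, 23, 36, 19, 14, 57.
Every element of ℤ_{58} appears exactly once in this list, so φ is a bijection, and in particular injective.
Since φ is injective, we read off the preimage of 49 from the same table: φ(45) = 49, so φ⁻¹(49) = 45.

45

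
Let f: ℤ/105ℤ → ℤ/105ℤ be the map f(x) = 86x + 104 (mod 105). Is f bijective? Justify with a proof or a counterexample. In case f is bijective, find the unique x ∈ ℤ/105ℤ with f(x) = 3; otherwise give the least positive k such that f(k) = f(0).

44

Recall that injectivity means: for all u, v in the domain, f(u) = f(v) implies u = v.
If f(u) = f(v), then 86u ≡ 86v (mod 105). Because gcd(86, 105) = 1, we may cancel 86 to get u ≡ v (mod 105).
We now compute 86⁻¹ mod 105 explicitly. Euclid's algorithm: 105 = 1·86 + 19, 86 = 4·19 + 10, 19 = 1·10 + 9, 10 = 1·9 + 1; back-substituting gives 1 = 11·86 − 9·105, so 86⁻¹ ≡ 11 (mod 105).
Then y ↦ 11(y − 104) is a two-sided inverse to f, so every y ∈ ℤ/105ℤ has a preimage.
Therefore f is bijective.
Since f is bijective, we compute f⁻¹(3): solve 86x + 104 ≡ 3 (mod 105), i.e. 86x ≡ 4 (mod 105).
Multiplying by 86⁻¹ = 11 gives x ≡ 11·4 = 44 ≡ 44 (mod 105).
Check: f(44) = 86·44 + 104 = 3888 = 37·105 + 3 ≡ 3 (mod 105).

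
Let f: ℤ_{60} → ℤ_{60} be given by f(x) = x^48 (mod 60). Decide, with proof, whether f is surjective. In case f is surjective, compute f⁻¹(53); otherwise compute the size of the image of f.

8

f(2): Repeated squaring mod 60: 2^1 ≡ 2, 2^2 ≡ 2² = 4, 2^4 ≡ 4² = 16, 2^8 ≡ 16² = 256 ≡ 16, 2^16 ≡ 16² = 256 ≡ 16, 2^32 ≡ 16² = 256 ≡ 16. Since 48 = 32 + 16, 2^48 ≡ 16·16: 16·16 = 256 ≡ 16. So 2^48 ≡ 16 (mod 60).
f(4): Repeated squaring mod 60: 4^1 ≡ 4, 4^2 ≡ 4² = 16, 4^4 ≡ 16² = 256 ≡ 16, 4^8 ≡ 16² = 256 ≡ 16, 4^16 ≡ 16² = 256 ≡ 16, 4^32 ≡ 16² = 256 ≡ 16. Since 48 = 32 + 16, 4^48 ≡ 16·16: 16·16 = 256 ≡ 16. So 4^48 ≡ 16 (mod 60).
So f(2) = f(4) = 16 while 2 ≠ 4, thus f is not injective.
A non-injective map from the 60-element set ℤ_{60} to itself takes at most 59 distinct values, so it cannot be surjective. Therefore f is not surjective.
Since f is not surjective, we determine |image(f)|. Computing x^48 mod 60 for each x (by repeated squaring, reducing mod 60 at every step), the values f(0), f(1), …, f(59) are: 0, 1, 16, 21, 16, 25, 36, 1, 16, 21, 40, 1, 36, 1, 16, 45, 16, 1, 36, 1, 40, 21, 16, 1, 36, 25, 16, 21, 16, 1, 0, 1, 16, 21, 16, 25, 36, 1, 16, 21, 40, 1, 36, 1, 16, 45, 16, 1, 36, 1, 40, 21, 16, 1, 36, 25, 16, 21, 16, 1.
The distinct values are {0, 1, 16, 21, 25, 36, 40, 45}; there are 8 of them.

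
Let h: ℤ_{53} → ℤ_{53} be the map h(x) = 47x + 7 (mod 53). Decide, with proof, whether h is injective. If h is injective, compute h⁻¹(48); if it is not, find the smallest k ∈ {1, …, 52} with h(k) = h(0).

2

By definition, injectivity means: for all u, v in the domain, h(u) = h(v) implies u = v.
If h(u) = h(v), then 47u ≡ 47v (mod 53). Because gcd(47, 53) = 1, we may cancel 47 to get u ≡ v (mod 53).
So h is injective.
We now compute 47⁻¹ mod 53 explicitly. Euclid's algorithm: 53 = 1·47 + 6, 47 = 7·6 + 5, 6 = 1·5 + 1; back-substituting gives 1 = 44·47 − 39·53, so 47⁻¹ ≡ 44 (mod 53).
Since h is injective, we compute h⁻¹(48): solve 47x + 7 ≡ 48 (mod 53), i.e. 47x ≡ 41 (mod 53).
Multiplying by 47⁻¹ = 44 gives x ≡ 44·41 = 1804 = 34·53 + 2 ≡ 2 (mod 53).
Check: h(2) = 47·2 + 7 = 101 = 1·53 + 48 ≡ 48 (mod 53).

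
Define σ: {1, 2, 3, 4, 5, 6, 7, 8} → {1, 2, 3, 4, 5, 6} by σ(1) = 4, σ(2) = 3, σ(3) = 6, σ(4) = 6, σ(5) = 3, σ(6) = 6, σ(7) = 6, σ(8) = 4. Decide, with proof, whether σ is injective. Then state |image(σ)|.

σ(3) = 6 = σ(4) with 3 ≠ 4, so σ is not injective.
The image of σ is {3, 4, 6}, which has 3 elements.

3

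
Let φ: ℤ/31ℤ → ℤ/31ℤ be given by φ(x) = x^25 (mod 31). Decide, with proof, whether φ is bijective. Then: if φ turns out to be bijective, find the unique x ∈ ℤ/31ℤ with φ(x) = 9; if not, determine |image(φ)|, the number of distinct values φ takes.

7

φ(1) = 1^25 = 1.
φ(2): Repeated squaring mod 31: 2^1 ≡ 2, 2^2 ≡ 2² = 4, 2^4 ≡ 4² = 16, 2^8 ≡ 16² = 256 ≡ 8, 2^16 ≡ 8² = 64 ≡ 2. Since 25 = 16 + 8 + 1, 2^25 ≡ 2·8·2: 2·8 = 16, then 16·2 = 32 ≡ 1. So 2^25 ≡ 1 (mod 31).
So φ(1) = φ(2) = 1 while 1 ≠ 2, hence φ is not injective, hence not bijective.
Since φ is not bijective, we determine |image(φ)|. Computing x^25 mod 31 for each x (by repeated squaring, reducing mod 31 at every step), the values φ(0), φ(1), …, φ(30) are: 0, 1, 1, 6, 1, 5, 6, 25, 1, 5, 5, 26, 6, 26, 25, 30, 1, 6, 5, 25, 5, 26, 26, 30, 6, 25, 26, 30, 25, 30, 30.
The distinct values are {0, 1, 5, 6, 25, 26, 30}; there are 7 of them.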